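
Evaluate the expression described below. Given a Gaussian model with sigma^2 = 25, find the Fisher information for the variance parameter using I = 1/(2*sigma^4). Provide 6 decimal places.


Fisher information for variance: I(sigma^2) = 1/(2*sigma^4).
sigma^2 = 25, so sigma^4 = 625.
I = 1/(2*625) = 1/1250 = 0.000800

0.000800


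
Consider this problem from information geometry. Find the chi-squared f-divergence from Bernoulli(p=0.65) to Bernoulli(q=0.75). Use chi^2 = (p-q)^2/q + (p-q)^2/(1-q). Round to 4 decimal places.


Chi-squared divergence between Bernoulli distributions:
chi^2 = (p-q)^2/q + (p-q)^2/(1-q).
p = 0.65, q = 0.75, p-q = -0.1.
(p-q)^2 = 0.01.
term1 = 0.01/0.75 = 0.013333.
term2 = 0.01/0.25 = 0.04.
chi^2 = 0.013333 + 0.04 = 0.0533

0.0533


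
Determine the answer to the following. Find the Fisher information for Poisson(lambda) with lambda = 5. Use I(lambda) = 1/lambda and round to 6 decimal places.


Fisher information for Poisson: I(lambda) = 1/lambda.
lambda = 5.
I(lambda) = 1/5 = 0.200000

0.200000


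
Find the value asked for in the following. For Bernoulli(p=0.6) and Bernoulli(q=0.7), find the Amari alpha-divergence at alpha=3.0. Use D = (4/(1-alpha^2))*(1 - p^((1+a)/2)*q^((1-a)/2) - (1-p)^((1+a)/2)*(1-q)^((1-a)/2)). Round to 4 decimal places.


Amari alpha-divergence:
D = (4/(1-alpha^2))*(1 - p^((1+a)/2)*q^((1-a)/2) - (1-p)^((1+a)/2)*(1-q)^((1-a)/2)).
alpha = 3.0, p = 0.6, q = 0.7.
e1 = (1+alpha)/2 = 2.0, e2 = (1-alpha)/2 = -1.0.
t1 = p^e1 * q^e2 = 0.6^2.0 * 0.7^-1.0 = 0.514286.
t2 = (1-p)^e1 * (1-q)^e2 = 0.4^2.0 * 0.3^-1.0 = 0.533333.
4/(1-alpha^2) = -0.5.
D = -0.5*(1 - 0.514286 - 0.533333) = 0.0238

0.0238


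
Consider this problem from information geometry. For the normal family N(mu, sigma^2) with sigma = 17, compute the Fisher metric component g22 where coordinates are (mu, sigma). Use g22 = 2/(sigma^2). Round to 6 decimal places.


For the 2-parameter normal family, the Fisher metric has:
  g11 = 1/sigma^2, g22 = 2/sigma^2.
sigma = 17, sigma^2 = 289.
g22 = 0.006920

0.006920


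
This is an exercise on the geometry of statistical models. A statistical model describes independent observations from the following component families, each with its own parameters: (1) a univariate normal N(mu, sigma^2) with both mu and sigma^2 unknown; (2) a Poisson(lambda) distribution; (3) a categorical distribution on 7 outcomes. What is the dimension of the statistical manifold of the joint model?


The dimension of a statistical manifold equals the number of free
(independent) real parameters of the model. For a product of independent
blocks the parameter counts add.
- normal (mu, sigma^2): 2.
- Poisson (lambda): 1.
- categorical on 7 outcomes (probabilities sum to 1): 7-1 = 6.
Total = 2 + 1 + 6 = 9.
Dimension = 9

9


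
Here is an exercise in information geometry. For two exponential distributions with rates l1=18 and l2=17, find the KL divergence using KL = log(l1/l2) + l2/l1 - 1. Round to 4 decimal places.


KL divergence for exponential family:
KL = log(l1/l2) + l2/l1 - 1.
log(18/17) = 0.057158.
17/18 = 0.944444.
KL = 0.057158 + 0.944444 - 1 = 0.0016

0.0016


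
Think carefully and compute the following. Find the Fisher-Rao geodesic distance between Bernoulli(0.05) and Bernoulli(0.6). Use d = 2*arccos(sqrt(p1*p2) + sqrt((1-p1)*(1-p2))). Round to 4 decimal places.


Geodesic distance on Bernoulli manifold:
d(p1,p2) = 2*arccos(sqrt(p1*p2) + sqrt((1-p1)*(1-p2))).
sqrt(p1*p2) = sqrt(0.05*0.6) = 0.173205.
sqrt((1-p1)*(1-p2)) = sqrt(0.95*0.4) = 0.616441.
arg = 0.173205 + 0.616441 = 0.789646.
d = 2*arccos(0.789646) = 1.3211

1.3211


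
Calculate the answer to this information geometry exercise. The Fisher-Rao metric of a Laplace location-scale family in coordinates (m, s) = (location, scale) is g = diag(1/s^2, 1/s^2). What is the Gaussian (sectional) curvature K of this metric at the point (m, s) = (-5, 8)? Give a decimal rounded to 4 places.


The metric has the form g = (A dm^2 + B ds^2)/s^2 with A = 1, B = 1.
Substitute u = sqrt(A/B)*m: g = B*(du^2 + ds^2)/s^2, i.e. B times the
Poincare upper half-plane metric, which has constant Gaussian curvature -1.
Scaling a 2D metric by a constant c divides the Gaussian curvature by c,
so K = -1/B = -1/(1) = -1.0000 everywhere (the point (m, s) = (-5, 8) is irrelevant:
the curvature is constant).
The requested Gaussian curvature is K = -1.0000.

-1.0000


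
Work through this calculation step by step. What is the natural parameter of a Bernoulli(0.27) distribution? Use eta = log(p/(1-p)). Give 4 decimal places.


Natural parameter for Bernoulli: eta = log(p/(1-p)).
p = 0.27, 1-p = 0.73.
p/(1-p) = 0.369863.
eta = log(0.369863) = -0.9946

-0.9946


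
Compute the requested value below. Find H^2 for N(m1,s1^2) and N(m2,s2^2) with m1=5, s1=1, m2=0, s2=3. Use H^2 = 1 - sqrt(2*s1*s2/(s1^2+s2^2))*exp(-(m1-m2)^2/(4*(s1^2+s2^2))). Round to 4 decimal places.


Squared Hellinger distance for Gaussians:
H^2 = 1 - sqrt(2*s1*s2/(s1^2+s2^2)) * exp(-(m1-m2)^2/(4*(s1^2+s2^2))).
s1^2 = 1, s2^2 = 9, s1^2+s2^2 = 10.
sqrt(2*1*3/(10)) = 0.774597.
(m1-m2)^2 = (5)^2 = 25.
exp(-25/(4*10)) = exp(-0.625) = 0.535261.
H^2 = 1 - 0.774597*0.535261 = 0.5854

0.5854


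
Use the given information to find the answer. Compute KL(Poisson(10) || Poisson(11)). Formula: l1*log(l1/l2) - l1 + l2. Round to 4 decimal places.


KL divergence for Poisson:
KL = l1*log(l1/l2) - l1 + l2.
l1 = 10, l2 = 11.
log(10/11) = -0.09531.
l1*log(l1/l2) = 10 * -0.09531 = -0.953102.
KL = -0.953102 - 10 + 11 = 0.0469

0.0469


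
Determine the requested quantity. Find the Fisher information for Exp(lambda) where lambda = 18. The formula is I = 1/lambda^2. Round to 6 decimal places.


Fisher information for exponential: I(lambda) = 1/lambda^2.
lambda = 18, lambda^2 = 324.
I = 1/324 = 0.003086

0.003086


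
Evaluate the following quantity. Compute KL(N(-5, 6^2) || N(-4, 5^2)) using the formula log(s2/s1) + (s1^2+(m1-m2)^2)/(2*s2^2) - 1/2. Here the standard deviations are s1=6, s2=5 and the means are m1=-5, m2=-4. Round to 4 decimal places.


KL divergence between normal distributions:
KL = log(s2/s1) + (s1^2 + (m1-m2)^2)/(2*s2^2) - 1/2.
log(5/6) = -0.182322.
(6^2 + (-5--4)^2)/(2*5^2) = (36 + 1)/50 = 0.74.
KL = -0.182322 + 0.74 - 0.5 = 0.0577

0.0577


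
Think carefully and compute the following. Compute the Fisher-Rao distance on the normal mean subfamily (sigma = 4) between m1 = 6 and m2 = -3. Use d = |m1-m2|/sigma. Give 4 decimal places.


On the fixed-variance normal subfamily, geodesic distance = |m1-m2|/sigma.
|6 - -3| = 9.
sigma = 4.
d = 9/4 = 2.2500

2.2500


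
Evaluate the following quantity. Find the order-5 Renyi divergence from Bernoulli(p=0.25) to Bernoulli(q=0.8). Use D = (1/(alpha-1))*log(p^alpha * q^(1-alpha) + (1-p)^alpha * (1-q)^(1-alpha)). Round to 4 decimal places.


Renyi divergence of order alpha between Bernoulli distributions:
D = (1/(alpha-1))*log(p^alpha * q^(1-alpha) + (1-p)^alpha * (1-q)^(1-alpha)).
alpha = 5, p = 0.25, q = 0.8.
p^alpha * q^(1-alpha) = 0.25^5 * 0.8^-4 = 0.002384.
(1-p)^alpha * (1-q)^(1-alpha) = 0.75^5 * 0.2^-4 = 148.31543.
sum = 0.002384 + 148.31543 = 148.317814.
D = (1/4)*log(148.317814) = 1.2498

1.2498


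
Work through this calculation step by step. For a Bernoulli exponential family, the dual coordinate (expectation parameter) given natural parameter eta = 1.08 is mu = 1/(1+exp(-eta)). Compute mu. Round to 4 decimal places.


Dual coordinate (expectation parameter) for Bernoulli:
mu = 1/(1+exp(-eta)).
eta = 1.08.
exp(-eta) = exp(-1.08) = 0.339596.
mu = 1/(1+0.339596) = 0.7465

0.7465


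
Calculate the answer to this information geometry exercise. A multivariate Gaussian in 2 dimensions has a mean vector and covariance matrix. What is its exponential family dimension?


Exponential family dimension calculation:
For 2-dim MVN: mean has 2 params, covariance has 2*3/2 = 3 unique entries.
Total dim = 2 + 3 = 5.

5


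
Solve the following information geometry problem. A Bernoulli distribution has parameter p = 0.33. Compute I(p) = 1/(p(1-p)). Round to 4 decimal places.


For Bernoulli(p), Fisher information is I(p) = 1/(p*(1-p)).
p = 0.33, 1-p = 0.67.
p*(1-p) = 0.2211.
I(p) = 1/0.2211 = 4.5228

4.5228


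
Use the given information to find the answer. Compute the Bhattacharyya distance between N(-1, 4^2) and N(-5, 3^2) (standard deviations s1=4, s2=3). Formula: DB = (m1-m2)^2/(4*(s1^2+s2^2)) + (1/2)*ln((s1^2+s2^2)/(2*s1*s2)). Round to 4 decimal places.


Bhattacharyya distance between two Gaussians:
DB = (m1-m2)^2/(4*(s1^2+s2^2)) + (1/2)*ln((s1^2+s2^2)/(2*s1*s2)).
(m1-m2)^2 = (4)^2 = 16.
s1^2+s2^2 = 16 + 9 = 25.
term1 = 16/100 = 0.16.
term2 = 0.5*ln(25/24.0) = 0.020411.
DB = 0.16 + 0.020411 = 0.1804

0.1804


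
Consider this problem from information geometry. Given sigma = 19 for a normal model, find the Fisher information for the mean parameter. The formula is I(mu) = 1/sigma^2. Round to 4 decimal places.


The Fisher information for the mean of a normal distribution is I(mu) = 1/sigma^2.
sigma = 19, so sigma^2 = 361.
I(mu) = 1/361 = 0.0028

0.0028


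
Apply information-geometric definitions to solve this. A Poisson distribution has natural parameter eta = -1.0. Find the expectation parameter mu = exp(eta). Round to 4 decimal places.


Expectation parameter for Poisson exponential family:
mu = exp(eta).
eta = -1.0.
mu = exp(-1.0) = 0.3679

0.3679


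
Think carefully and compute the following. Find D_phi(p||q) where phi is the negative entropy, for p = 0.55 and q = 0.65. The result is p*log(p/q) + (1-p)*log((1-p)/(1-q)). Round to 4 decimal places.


Bregman divergence with negative entropy generator:
D = p*log(p/q) + (1-p)*log((1-p)/(1-q)).
p = 0.55, q = 0.65.
p*log(p/q) = 0.55*log(0.55/0.65) = -0.09188.
(1-p)*log((1-p)/(1-q)) = 0.45*log(0.45/0.35) = 0.113091.
D = -0.09188 + 0.113091 = 0.0212

0.0212


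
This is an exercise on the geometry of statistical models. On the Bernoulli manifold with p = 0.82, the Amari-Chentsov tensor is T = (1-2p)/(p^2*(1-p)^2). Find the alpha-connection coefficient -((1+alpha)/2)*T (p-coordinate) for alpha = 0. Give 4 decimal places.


Skewness (Amari-Chentsov) tensor: T = (1-2p)/(p^2*(1-p)^2).
p = 0.82, 1-2p = -0.64, p^2 = 0.6724, (1-p)^2 = 0.0324.
T = -0.64/(0.6724 * 0.0324) = -29.376988.
In the p-coordinate, Gamma^(alpha) = Gamma^(0) - (alpha/2)*T with Gamma^(0) = (1/2)*g'(p) = -T/2,
so Gamma^(alpha) = -((1+alpha)/2)*T.
alpha = 0, -(1+alpha)/2 = -0.5.
Gamma = -0.5 * -29.376988 = 14.6885

14.6885


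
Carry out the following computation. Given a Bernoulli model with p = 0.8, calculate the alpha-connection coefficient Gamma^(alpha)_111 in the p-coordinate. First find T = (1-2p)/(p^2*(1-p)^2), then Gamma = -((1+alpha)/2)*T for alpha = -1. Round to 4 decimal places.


Skewness (Amari-Chentsov) tensor: T = (1-2p)/(p^2*(1-p)^2).
p = 0.8, 1-2p = -0.6, p^2 = 0.64, (1-p)^2 = 0.04.
T = -0.6/(0.64 * 0.04) = -23.4375.
In the p-coordinate, Gamma^(alpha) = Gamma^(0) - (alpha/2)*T with Gamma^(0) = (1/2)*g'(p) = -T/2,
so Gamma^(alpha) = -((1+alpha)/2)*T.
alpha = -1, -(1+alpha)/2 = 0.0.
Gamma = 0.0 * -23.4375 = 0.0000

0.0000


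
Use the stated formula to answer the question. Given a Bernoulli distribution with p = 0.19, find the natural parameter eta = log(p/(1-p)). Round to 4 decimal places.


Natural parameter for Bernoulli: eta = log(p/(1-p)).
p = 0.19, 1-p = 0.81.
p/(1-p) = 0.234568.
eta = log(0.234568) = -1.4500

-1.4500


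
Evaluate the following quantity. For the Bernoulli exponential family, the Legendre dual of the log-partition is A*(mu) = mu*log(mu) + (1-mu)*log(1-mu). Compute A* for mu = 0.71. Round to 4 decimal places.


Legendre transform for Bernoulli:
A*(mu) = mu*log(mu) + (1-mu)*log(1-mu).
mu = 0.71, 1-mu = 0.29.
mu*log(mu) = 0.71*log(0.71) = -0.243168.
(1-mu)*log(1-mu) = 0.29*log(0.29) = -0.358984.
A* = -0.243168 + -0.358984 = -0.6022

-0.6022


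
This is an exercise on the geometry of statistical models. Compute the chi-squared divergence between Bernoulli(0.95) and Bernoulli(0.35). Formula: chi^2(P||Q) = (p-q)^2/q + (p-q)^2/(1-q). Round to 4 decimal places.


Chi-squared divergence between Bernoulli distributions:
chi^2 = (p-q)^2/q + (p-q)^2/(1-q).
p = 0.95, q = 0.35, p-q = 0.6.
(p-q)^2 = 0.36.
term1 = 0.36/0.35 = 1.028571.
term2 = 0.36/0.65 = 0.553846.
chi^2 = 1.028571 + 0.553846 = 1.5824

1.5824


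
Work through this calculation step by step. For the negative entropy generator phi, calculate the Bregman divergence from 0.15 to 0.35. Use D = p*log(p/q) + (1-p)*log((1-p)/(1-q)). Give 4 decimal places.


Bregman divergence with negative entropy generator:
D = p*log(p/q) + (1-p)*log((1-p)/(1-q)).
p = 0.15, q = 0.35.
p*log(p/q) = 0.15*log(0.15/0.35) = -0.127095.
(1-p)*log((1-p)/(1-q)) = 0.85*log(0.85/0.65) = 0.228024.
D = -0.127095 + 0.228024 = 0.1009

0.1009


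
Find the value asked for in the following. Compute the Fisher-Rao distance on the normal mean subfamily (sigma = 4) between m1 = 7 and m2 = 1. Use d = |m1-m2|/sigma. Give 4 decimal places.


On the fixed-variance normal subfamily, geodesic distance = |m1-m2|/sigma.
|7 - 1| = 6.
sigma = 4.
d = 6/4 = 1.5000

1.5000


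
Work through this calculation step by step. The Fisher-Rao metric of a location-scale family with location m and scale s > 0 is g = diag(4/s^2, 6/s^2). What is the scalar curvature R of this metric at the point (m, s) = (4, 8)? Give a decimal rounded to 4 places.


The metric has the form g = (A dm^2 + B ds^2)/s^2 with A = 4, B = 6.
Substitute u = sqrt(A/B)*m: g = B*(du^2 + ds^2)/s^2, i.e. B times the
Poincare upper half-plane metric, which has constant Gaussian curvature -1.
Scaling a 2D metric by a constant c divides the Gaussian curvature by c,
so K = -1/B = -1/(6) = -0.1667 everywhere (the point (m, s) = (4, 8) is irrelevant:
the curvature is constant).
Scalar curvature in dimension 2: R = 2K = -2/(6) = -0.3333.

-0.3333


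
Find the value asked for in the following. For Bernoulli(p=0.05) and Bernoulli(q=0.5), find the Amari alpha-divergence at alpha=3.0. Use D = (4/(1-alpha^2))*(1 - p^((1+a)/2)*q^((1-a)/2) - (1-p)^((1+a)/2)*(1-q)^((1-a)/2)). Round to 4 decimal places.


Amari alpha-divergence:
D = (4/(1-alpha^2))*(1 - p^((1+a)/2)*q^((1-a)/2) - (1-p)^((1+a)/2)*(1-q)^((1-a)/2)).
alpha = 3.0, p = 0.05, q = 0.5.
e1 = (1+alpha)/2 = 2.0, e2 = (1-alpha)/2 = -1.0.
t1 = p^e1 * q^e2 = 0.05^2.0 * 0.5^-1.0 = 0.005.
t2 = (1-p)^e1 * (1-q)^e2 = 0.95^2.0 * 0.5^-1.0 = 1.805.
4/(1-alpha^2) = -0.5.
D = -0.5*(1 - 0.005 - 1.805) = 0.4050

0.4050


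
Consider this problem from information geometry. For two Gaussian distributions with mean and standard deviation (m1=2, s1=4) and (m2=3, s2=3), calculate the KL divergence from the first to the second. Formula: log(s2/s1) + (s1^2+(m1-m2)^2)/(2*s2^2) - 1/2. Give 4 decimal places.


KL divergence between normal distributions:
KL = log(s2/s1) + (s1^2 + (m1-m2)^2)/(2*s2^2) - 1/2.
log(3/4) = -0.287682.
(4^2 + (2-3)^2)/(2*3^2) = (16 + 1)/18 = 0.944444.
KL = -0.287682 + 0.944444 - 0.5 = 0.1568

0.1568


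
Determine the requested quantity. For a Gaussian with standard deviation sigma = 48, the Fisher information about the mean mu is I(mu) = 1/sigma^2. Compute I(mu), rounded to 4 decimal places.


The Fisher information for the mean of a normal distribution is I(mu) = 1/sigma^2.
sigma = 48, so sigma^2 = 2304.
I(mu) = 1/2304 = 0.0004

0.0004


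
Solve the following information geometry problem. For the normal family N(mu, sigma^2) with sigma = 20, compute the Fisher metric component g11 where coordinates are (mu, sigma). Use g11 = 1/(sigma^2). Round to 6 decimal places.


For the 2-parameter normal family, the Fisher metric has:
  g11 = 1/sigma^2, g22 = 2/sigma^2.
sigma = 20, sigma^2 = 400.
g11 = 0.002500

0.002500


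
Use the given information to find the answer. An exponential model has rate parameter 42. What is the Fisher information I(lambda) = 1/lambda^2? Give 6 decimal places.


Fisher information for exponential: I(lambda) = 1/lambda^2.
lambda = 42, lambda^2 = 1764.
I = 1/1764 = 0.000567

0.000567


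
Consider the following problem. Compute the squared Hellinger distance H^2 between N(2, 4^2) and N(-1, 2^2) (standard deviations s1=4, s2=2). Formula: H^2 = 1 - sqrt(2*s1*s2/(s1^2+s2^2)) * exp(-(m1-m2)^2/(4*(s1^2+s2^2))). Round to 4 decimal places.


Squared Hellinger distance for Gaussians:
H^2 = 1 - sqrt(2*s1*s2/(s1^2+s2^2)) * exp(-(m1-m2)^2/(4*(s1^2+s2^2))).
s1^2 = 16, s2^2 = 4, s1^2+s2^2 = 20.
sqrt(2*4*2/(20)) = 0.894427.
(m1-m2)^2 = (3)^2 = 9.
exp(-9/(4*20)) = exp(-0.1125) = 0.893597.
H^2 = 1 - 0.894427*0.893597 = 0.2007

0.2007


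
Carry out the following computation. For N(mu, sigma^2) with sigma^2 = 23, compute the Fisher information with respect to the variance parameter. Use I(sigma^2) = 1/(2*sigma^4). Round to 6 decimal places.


Fisher information for variance: I(sigma^2) = 1/(2*sigma^4).
sigma^2 = 23, so sigma^4 = 529.
I = 1/(2*529) = 1/1058 = 0.000945

0.000945


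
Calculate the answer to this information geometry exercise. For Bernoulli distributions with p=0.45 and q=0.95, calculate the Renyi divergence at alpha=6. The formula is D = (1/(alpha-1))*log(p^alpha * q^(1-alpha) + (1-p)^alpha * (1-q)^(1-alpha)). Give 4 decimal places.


Renyi divergence of order alpha between Bernoulli distributions:
D = (1/(alpha-1))*log(p^alpha * q^(1-alpha) + (1-p)^alpha * (1-q)^(1-alpha)).
alpha = 6, p = 0.45, q = 0.95.
p^alpha * q^(1-alpha) = 0.45^6 * 0.95^-5 = 0.010731.
(1-p)^alpha * (1-q)^(1-alpha) = 0.55^6 * 0.05^-5 = 88578.05.
sum = 0.010731 + 88578.05 = 88578.060731.
D = (1/5)*log(88578.060731) = 2.2783

2.2783


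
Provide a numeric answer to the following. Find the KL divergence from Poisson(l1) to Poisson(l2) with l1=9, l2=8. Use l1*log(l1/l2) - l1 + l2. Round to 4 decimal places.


KL divergence for Poisson:
KL = l1*log(l1/l2) - l1 + l2.
l1 = 9, l2 = 8.
log(9/8) = 0.117783.
l1*log(l1/l2) = 9 * 0.117783 = 1.060047.
KL = 1.060047 - 9 + 8 = 0.0600

0.0600


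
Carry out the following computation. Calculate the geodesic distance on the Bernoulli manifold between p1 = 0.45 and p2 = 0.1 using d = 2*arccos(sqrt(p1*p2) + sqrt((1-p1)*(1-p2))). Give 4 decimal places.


Geodesic distance on Bernoulli manifold:
d(p1,p2) = 2*arccos(sqrt(p1*p2) + sqrt((1-p1)*(1-p2))).
sqrt(p1*p2) = sqrt(0.45*0.1) = 0.212132.
sqrt((1-p1)*(1-p2)) = sqrt(0.55*0.9) = 0.703562.
arg = 0.212132 + 0.703562 = 0.915694.
d = 2*arccos(0.915694) = 0.8271

0.8271


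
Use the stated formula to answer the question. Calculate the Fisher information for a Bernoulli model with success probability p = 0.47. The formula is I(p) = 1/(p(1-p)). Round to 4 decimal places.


For Bernoulli(p), Fisher information is I(p) = 1/(p*(1-p)).
p = 0.47, 1-p = 0.53.
p*(1-p) = 0.2491.
I(p) = 1/0.2491 = 4.0145

4.0145


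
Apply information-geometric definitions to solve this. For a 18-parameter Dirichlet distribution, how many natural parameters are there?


Exponential family dimension calculation:
Dirichlet with 18 components has 18 natural parameters.

18


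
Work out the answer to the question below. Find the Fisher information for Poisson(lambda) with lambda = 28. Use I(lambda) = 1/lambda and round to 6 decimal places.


Fisher information for Poisson: I(lambda) = 1/lambda.
lambda = 28.
I(lambda) = 1/28 = 0.035714

0.035714


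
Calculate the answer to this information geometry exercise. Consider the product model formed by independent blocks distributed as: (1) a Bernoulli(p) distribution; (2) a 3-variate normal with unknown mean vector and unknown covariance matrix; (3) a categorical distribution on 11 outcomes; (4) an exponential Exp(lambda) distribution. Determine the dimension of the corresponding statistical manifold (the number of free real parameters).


The dimension of a statistical manifold equals the number of free
(independent) real parameters of the model. For a product of independent
blocks the parameter counts add.
- Bernoulli (p): 1.
- 3-variate normal: 3 (mean) + 3*4/2 = 6 (symmetric covariance) = 9.
- categorical on 11 outcomes (probabilities sum to 1): 11-1 = 10.
- exponential (lambda): 1.
Total = 1 + 9 + 10 + 1 = 21.
Dimension = 21

21


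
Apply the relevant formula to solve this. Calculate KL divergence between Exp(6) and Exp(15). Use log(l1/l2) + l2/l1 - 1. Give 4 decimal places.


KL divergence for exponential family:
KL = log(l1/l2) + l2/l1 - 1.
log(6/15) = -0.916291.
15/6 = 2.5.
KL = -0.916291 + 2.5 - 1 = 0.5837

0.5837


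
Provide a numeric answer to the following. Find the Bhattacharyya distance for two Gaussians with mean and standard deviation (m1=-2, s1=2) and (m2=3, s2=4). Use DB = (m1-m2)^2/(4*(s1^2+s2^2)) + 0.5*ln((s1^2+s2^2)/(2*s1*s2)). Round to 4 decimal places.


Bhattacharyya distance between two Gaussians:
DB = (m1-m2)^2/(4*(s1^2+s2^2)) + (1/2)*ln((s1^2+s2^2)/(2*s1*s2)).
(m1-m2)^2 = (-5)^2 = 25.
s1^2+s2^2 = 4 + 16 = 20.
term1 = 25/80 = 0.3125.
term2 = 0.5*ln(20/16.0) = 0.111572.
DB = 0.3125 + 0.111572 = 0.4241

0.4241


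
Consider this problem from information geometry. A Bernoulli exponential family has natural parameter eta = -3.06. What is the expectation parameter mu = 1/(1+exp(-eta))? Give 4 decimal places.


Dual coordinate (expectation parameter) for Bernoulli:
mu = 1/(1+exp(-eta)).
eta = -3.06.
exp(-eta) = exp(3.06) = 21.327557.
mu = 1/(1+21.327557) = 0.0448

0.0448


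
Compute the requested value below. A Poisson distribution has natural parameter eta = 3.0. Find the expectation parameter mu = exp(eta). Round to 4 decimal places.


Expectation parameter for Poisson exponential family:
mu = exp(eta).
eta = 3.0.
mu = exp(3.0) = 20.0855

20.0855


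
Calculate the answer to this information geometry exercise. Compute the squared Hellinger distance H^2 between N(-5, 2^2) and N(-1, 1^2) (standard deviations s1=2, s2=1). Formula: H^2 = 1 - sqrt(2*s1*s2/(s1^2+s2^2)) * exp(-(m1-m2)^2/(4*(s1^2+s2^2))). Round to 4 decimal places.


Squared Hellinger distance for Gaussians:
H^2 = 1 - sqrt(2*s1*s2/(s1^2+s2^2)) * exp(-(m1-m2)^2/(4*(s1^2+s2^2))).
s1^2 = 4, s2^2 = 1, s1^2+s2^2 = 5.
sqrt(2*2*1/(5)) = 0.894427.
(m1-m2)^2 = (-4)^2 = 16.
exp(-16/(4*5)) = exp(-0.8) = 0.449329.
H^2 = 1 - 0.894427*0.449329 = 0.5981

0.5981


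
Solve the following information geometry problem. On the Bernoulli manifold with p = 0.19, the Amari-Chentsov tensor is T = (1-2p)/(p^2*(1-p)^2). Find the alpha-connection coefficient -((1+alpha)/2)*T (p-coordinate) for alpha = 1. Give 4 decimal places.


Skewness (Amari-Chentsov) tensor: T = (1-2p)/(p^2*(1-p)^2).
p = 0.19, 1-2p = 0.62, p^2 = 0.0361, (1-p)^2 = 0.6561.
T = 0.62/(0.0361 * 0.6561) = 26.176673.
In the p-coordinate, Gamma^(alpha) = Gamma^(0) - (alpha/2)*T with Gamma^(0) = (1/2)*g'(p) = -T/2,
so Gamma^(alpha) = -((1+alpha)/2)*T.
alpha = 1, -(1+alpha)/2 = -1.0.
Gamma = -1.0 * 26.176673 = -26.1767

-26.1767


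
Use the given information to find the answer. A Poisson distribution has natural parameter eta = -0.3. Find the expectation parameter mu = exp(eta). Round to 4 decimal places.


Expectation parameter for Poisson exponential family:
mu = exp(eta).
eta = -0.3.
mu = exp(-0.3) = 0.7408

0.7408


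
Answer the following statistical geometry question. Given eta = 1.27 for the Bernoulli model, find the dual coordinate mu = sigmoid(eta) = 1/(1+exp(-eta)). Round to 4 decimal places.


Dual coordinate (expectation parameter) for Bernoulli:
mu = 1/(1+exp(-eta)).
eta = 1.27.
exp(-eta) = exp(-1.27) = 0.280832.
mu = 1/(1+0.280832) = 0.7807

0.7807


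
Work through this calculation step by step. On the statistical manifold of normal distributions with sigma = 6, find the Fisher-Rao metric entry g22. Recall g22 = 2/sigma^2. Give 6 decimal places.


For the 2-parameter normal family, the Fisher metric has:
  g11 = 1/sigma^2, g22 = 2/sigma^2.
sigma = 6, sigma^2 = 36.
g22 = 0.055556

0.055556


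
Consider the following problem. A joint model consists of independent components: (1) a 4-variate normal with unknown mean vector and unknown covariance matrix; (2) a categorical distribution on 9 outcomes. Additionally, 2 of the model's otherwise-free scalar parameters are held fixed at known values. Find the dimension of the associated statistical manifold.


The dimension of a statistical manifold equals the number of free
(independent) real parameters of the model. For a product of independent
blocks the parameter counts add.
- 4-variate normal: 4 (mean) + 4*5/2 = 10 (symmetric covariance) = 14.
- categorical on 9 outcomes (probabilities sum to 1): 9-1 = 8.
Total = 14 + 8 = 22.
2 parameter(s) fixed at known values: 22 - 2 = 20.
Dimension = 20

20


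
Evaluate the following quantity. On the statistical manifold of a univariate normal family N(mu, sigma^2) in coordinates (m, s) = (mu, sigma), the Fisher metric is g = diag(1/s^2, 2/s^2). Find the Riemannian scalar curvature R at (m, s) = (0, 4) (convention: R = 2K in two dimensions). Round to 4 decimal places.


The metric has the form g = (A dm^2 + B ds^2)/s^2 with A = 1, B = 2.
Substitute u = sqrt(A/B)*m: g = B*(du^2 + ds^2)/s^2, i.e. B times the
Poincare upper half-plane metric, which has constant Gaussian curvature -1.
Scaling a 2D metric by a constant c divides the Gaussian curvature by c,
so K = -1/B = -1/(2) = -0.5000 everywhere (the point (m, s) = (0, 4) is irrelevant:
the curvature is constant).
Scalar curvature in dimension 2: R = 2K = -2/(2) = -1.0000.

-1.0000


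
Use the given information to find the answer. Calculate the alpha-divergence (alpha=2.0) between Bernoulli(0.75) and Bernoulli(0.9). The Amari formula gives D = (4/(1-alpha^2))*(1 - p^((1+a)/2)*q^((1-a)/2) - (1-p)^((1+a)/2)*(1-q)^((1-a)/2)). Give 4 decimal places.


Amari alpha-divergence:
D = (4/(1-alpha^2))*(1 - p^((1+a)/2)*q^((1-a)/2) - (1-p)^((1+a)/2)*(1-q)^((1-a)/2)).
alpha = 2.0, p = 0.75, q = 0.9.
e1 = (1+alpha)/2 = 1.5, e2 = (1-alpha)/2 = -0.5.
t1 = p^e1 * q^e2 = 0.75^1.5 * 0.9^-0.5 = 0.684653.
t2 = (1-p)^e1 * (1-q)^e2 = 0.25^1.5 * 0.1^-0.5 = 0.395285.
4/(1-alpha^2) = -1.333333.
D = -1.333333*(1 - 0.684653 - 0.395285) = 0.1066

0.1066


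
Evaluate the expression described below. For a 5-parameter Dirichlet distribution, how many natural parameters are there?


Exponential family dimension calculation:
Dirichlet with 5 components has 5 natural parameters.

5


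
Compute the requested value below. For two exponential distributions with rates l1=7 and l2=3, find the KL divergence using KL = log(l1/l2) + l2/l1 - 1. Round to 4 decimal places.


KL divergence for exponential family:
KL = log(l1/l2) + l2/l1 - 1.
log(7/3) = 0.847298.
3/7 = 0.428571.
KL = 0.847298 + 0.428571 - 1 = 0.2759

0.2759


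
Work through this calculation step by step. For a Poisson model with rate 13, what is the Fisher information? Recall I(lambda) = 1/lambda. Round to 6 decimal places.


Fisher information for Poisson: I(lambda) = 1/lambda.
lambda = 13.
I(lambda) = 1/13 = 0.076923

0.076923


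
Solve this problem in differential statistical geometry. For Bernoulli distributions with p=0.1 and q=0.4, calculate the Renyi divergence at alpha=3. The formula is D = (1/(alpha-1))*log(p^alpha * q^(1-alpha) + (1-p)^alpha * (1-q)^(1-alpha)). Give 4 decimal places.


Renyi divergence of order alpha between Bernoulli distributions:
D = (1/(alpha-1))*log(p^alpha * q^(1-alpha) + (1-p)^alpha * (1-q)^(1-alpha)).
alpha = 3, p = 0.1, q = 0.4.
p^alpha * q^(1-alpha) = 0.1^3 * 0.4^-2 = 0.00625.
(1-p)^alpha * (1-q)^(1-alpha) = 0.9^3 * 0.6^-2 = 2.025.
sum = 0.00625 + 2.025 = 2.03125.
D = (1/2)*log(2.03125) = 0.3543

0.3543


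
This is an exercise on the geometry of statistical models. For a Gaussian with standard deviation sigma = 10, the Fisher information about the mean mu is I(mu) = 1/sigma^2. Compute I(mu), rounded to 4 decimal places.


The Fisher information for the mean of a normal distribution is I(mu) = 1/sigma^2.
sigma = 10, so sigma^2 = 100.
I(mu) = 1/100 = 0.0100

0.0100


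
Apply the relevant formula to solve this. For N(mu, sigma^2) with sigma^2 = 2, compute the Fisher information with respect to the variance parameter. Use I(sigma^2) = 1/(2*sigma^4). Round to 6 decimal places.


Fisher information for variance: I(sigma^2) = 1/(2*sigma^4).
sigma^2 = 2, so sigma^4 = 4.
I = 1/(2*4) = 1/8 = 0.125000

0.125000


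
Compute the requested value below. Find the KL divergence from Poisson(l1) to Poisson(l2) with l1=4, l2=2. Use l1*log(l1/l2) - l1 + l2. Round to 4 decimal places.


KL divergence for Poisson:
KL = l1*log(l1/l2) - l1 + l2.
l1 = 4, l2 = 2.
log(4/2) = 0.693147.
l1*log(l1/l2) = 4 * 0.693147 = 2.772589.
KL = 2.772589 - 4 + 2 = 0.7726

0.7726


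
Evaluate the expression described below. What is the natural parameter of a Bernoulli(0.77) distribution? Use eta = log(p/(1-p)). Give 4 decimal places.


Natural parameter for Bernoulli: eta = log(p/(1-p)).
p = 0.77, 1-p = 0.23.
p/(1-p) = 3.347826.
eta = log(3.347826) = 1.2083

1.2083


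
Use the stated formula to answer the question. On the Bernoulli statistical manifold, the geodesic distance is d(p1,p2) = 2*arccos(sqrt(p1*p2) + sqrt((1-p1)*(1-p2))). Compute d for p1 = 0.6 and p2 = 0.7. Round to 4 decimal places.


Geodesic distance on Bernoulli manifold:
d(p1,p2) = 2*arccos(sqrt(p1*p2) + sqrt((1-p1)*(1-p2))).
sqrt(p1*p2) = sqrt(0.6*0.7) = 0.648074.
sqrt((1-p1)*(1-p2)) = sqrt(0.4*0.3) = 0.34641.
arg = 0.648074 + 0.34641 = 0.994484.
d = 2*arccos(0.994484) = 0.2102

0.2102


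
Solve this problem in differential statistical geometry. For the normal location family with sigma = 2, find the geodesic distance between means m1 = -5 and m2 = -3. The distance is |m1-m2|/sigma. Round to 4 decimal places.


On the fixed-variance normal subfamily, geodesic distance = |m1-m2|/sigma.
|-5 - -3| = 2.
sigma = 2.
d = 2/2 = 1.0000

1.0000


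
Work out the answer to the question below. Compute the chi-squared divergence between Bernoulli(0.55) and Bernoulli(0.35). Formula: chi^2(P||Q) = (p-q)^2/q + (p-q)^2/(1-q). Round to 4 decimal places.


Chi-squared divergence between Bernoulli distributions:
chi^2 = (p-q)^2/q + (p-q)^2/(1-q).
p = 0.55, q = 0.35, p-q = 0.2.
(p-q)^2 = 0.04.
term1 = 0.04/0.35 = 0.114286.
term2 = 0.04/0.65 = 0.061538.
chi^2 = 0.114286 + 0.061538 = 0.1758

0.1758


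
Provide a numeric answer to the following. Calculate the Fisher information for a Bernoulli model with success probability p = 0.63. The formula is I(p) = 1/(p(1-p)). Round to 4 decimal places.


For Bernoulli(p), Fisher information is I(p) = 1/(p*(1-p)).
p = 0.63, 1-p = 0.37.
p*(1-p) = 0.2331.
I(p) = 1/0.2331 = 4.2900

4.2900


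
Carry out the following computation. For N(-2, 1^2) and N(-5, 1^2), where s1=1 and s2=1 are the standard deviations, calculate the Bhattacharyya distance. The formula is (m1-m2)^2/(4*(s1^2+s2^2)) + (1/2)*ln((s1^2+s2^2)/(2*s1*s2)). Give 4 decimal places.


Bhattacharyya distance between two Gaussians:
DB = (m1-m2)^2/(4*(s1^2+s2^2)) + (1/2)*ln((s1^2+s2^2)/(2*s1*s2)).
(m1-m2)^2 = (3)^2 = 9.
s1^2+s2^2 = 1 + 1 = 2.
term1 = 9/8 = 1.125.
term2 = 0.5*ln(2/2.0) = 0.0.
DB = 1.125 + 0.0 = 1.1250

1.1250


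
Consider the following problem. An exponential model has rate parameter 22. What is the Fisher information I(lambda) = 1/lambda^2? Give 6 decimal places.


Fisher information for exponential: I(lambda) = 1/lambda^2.
lambda = 22, lambda^2 = 484.
I = 1/484 = 0.002066

0.002066


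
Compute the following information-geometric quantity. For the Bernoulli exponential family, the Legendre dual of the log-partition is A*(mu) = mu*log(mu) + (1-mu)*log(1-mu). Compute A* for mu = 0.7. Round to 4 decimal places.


Legendre transform for Bernoulli:
A*(mu) = mu*log(mu) + (1-mu)*log(1-mu).
mu = 0.7, 1-mu = 0.3.
mu*log(mu) = 0.7*log(0.7) = -0.249672.
(1-mu)*log(1-mu) = 0.3*log(0.3) = -0.361192.
A* = -0.249672 + -0.361192 = -0.6109

-0.6109


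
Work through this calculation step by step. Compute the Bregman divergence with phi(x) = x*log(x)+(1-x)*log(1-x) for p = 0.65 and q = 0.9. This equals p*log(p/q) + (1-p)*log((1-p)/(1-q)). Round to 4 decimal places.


Bregman divergence with negative entropy generator:
D = p*log(p/q) + (1-p)*log((1-p)/(1-q)).
p = 0.65, q = 0.9.
p*log(p/q) = 0.65*log(0.65/0.9) = -0.211525.
(1-p)*log((1-p)/(1-q)) = 0.35*log(0.35/0.1) = 0.438467.
D = -0.211525 + 0.438467 = 0.2269

0.2269


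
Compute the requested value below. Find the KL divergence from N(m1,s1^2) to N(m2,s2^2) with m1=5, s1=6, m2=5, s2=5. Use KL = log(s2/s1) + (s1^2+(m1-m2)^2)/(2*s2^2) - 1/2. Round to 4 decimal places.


KL divergence between normal distributions:
KL = log(s2/s1) + (s1^2 + (m1-m2)^2)/(2*s2^2) - 1/2.
log(5/6) = -0.182322.
(6^2 + (5-5)^2)/(2*5^2) = (36 + 0)/50 = 0.72.
KL = -0.182322 + 0.72 - 0.5 = 0.0377

0.0377


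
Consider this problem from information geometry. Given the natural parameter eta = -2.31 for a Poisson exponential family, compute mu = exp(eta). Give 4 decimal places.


Expectation parameter for Poisson exponential family:
mu = exp(eta).
eta = -2.31.
mu = exp(-2.31) = 0.0993

0.0993


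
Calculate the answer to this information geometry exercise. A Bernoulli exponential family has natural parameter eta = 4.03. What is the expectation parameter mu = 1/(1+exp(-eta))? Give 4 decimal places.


Dual coordinate (expectation parameter) for Bernoulli:
mu = 1/(1+exp(-eta)).
eta = 4.03.
exp(-eta) = exp(-4.03) = 0.017774.
mu = 1/(1+0.017774) = 0.9825

0.9825


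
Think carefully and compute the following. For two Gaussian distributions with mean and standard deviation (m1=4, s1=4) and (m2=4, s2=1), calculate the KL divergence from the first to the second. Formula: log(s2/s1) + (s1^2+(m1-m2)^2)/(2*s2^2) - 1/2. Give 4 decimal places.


KL divergence between normal distributions:
KL = log(s2/s1) + (s1^2 + (m1-m2)^2)/(2*s2^2) - 1/2.
log(1/4) = -1.386294.
(4^2 + (4-4)^2)/(2*1^2) = (16 + 0)/2 = 8.0.
KL = -1.386294 + 8.0 - 0.5 = 6.1137

6.1137


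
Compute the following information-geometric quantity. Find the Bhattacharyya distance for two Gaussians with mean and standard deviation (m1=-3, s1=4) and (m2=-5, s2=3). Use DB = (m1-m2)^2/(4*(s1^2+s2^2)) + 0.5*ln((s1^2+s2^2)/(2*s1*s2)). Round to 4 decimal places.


Bhattacharyya distance between two Gaussians:
DB = (m1-m2)^2/(4*(s1^2+s2^2)) + (1/2)*ln((s1^2+s2^2)/(2*s1*s2)).
(m1-m2)^2 = (2)^2 = 4.
s1^2+s2^2 = 16 + 9 = 25.
term1 = 4/100 = 0.04.
term2 = 0.5*ln(25/24.0) = 0.020411.
DB = 0.04 + 0.020411 = 0.0604

0.0604


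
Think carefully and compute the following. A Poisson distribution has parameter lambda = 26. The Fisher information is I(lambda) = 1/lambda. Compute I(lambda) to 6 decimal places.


Fisher information for Poisson: I(lambda) = 1/lambda.
lambda = 26.
I(lambda) = 1/26 = 0.038462

0.038462


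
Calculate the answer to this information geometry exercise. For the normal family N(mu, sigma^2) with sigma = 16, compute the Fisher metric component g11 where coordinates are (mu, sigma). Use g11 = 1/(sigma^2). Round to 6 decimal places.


For the 2-parameter normal family, the Fisher metric has:
  g11 = 1/sigma^2, g22 = 2/sigma^2.
sigma = 16, sigma^2 = 256.
g11 = 0.003906

0.003906


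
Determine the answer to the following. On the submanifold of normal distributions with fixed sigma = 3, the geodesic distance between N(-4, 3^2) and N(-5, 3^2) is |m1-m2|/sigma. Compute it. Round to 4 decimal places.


On the fixed-variance normal subfamily, geodesic distance = |m1-m2|/sigma.
|-4 - -5| = 1.
sigma = 3.
d = 1/3 = 0.3333

0.3333


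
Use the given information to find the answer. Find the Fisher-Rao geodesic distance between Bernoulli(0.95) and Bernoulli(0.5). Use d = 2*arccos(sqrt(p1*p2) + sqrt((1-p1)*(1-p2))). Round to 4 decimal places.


Geodesic distance on Bernoulli manifold:
d(p1,p2) = 2*arccos(sqrt(p1*p2) + sqrt((1-p1)*(1-p2))).
sqrt(p1*p2) = sqrt(0.95*0.5) = 0.689202.
sqrt((1-p1)*(1-p2)) = sqrt(0.05*0.5) = 0.158114.
arg = 0.689202 + 0.158114 = 0.847316.
d = 2*arccos(0.847316) = 1.1198

1.1198


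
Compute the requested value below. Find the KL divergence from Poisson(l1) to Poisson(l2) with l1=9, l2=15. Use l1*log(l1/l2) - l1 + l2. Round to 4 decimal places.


KL divergence for Poisson:
KL = l1*log(l1/l2) - l1 + l2.
l1 = 9, l2 = 15.
log(9/15) = -0.510826.
l1*log(l1/l2) = 9 * -0.510826 = -4.597431.
KL = -4.597431 - 9 + 15 = 1.4026

1.4026


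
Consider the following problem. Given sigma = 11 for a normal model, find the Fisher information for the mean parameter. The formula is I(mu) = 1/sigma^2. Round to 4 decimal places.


The Fisher information for the mean of a normal distribution is I(mu) = 1/sigma^2.
sigma = 11, so sigma^2 = 121.
I(mu) = 1/121 = 0.0083

0.0083


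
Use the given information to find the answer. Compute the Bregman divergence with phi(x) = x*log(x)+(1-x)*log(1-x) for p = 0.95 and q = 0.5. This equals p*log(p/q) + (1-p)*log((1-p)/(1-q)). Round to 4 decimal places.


Bregman divergence with negative entropy generator:
D = p*log(p/q) + (1-p)*log((1-p)/(1-q)).
p = 0.95, q = 0.5.
p*log(p/q) = 0.95*log(0.95/0.5) = 0.609761.
(1-p)*log((1-p)/(1-q)) = 0.05*log(0.05/0.5) = -0.115129.
D = 0.609761 + -0.115129 = 0.4946

0.4946


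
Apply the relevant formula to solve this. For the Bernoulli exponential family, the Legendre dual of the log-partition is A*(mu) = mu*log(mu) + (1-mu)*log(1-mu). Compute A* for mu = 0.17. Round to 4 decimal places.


Legendre transform for Bernoulli:
A*(mu) = mu*log(mu) + (1-mu)*log(1-mu).
mu = 0.17, 1-mu = 0.83.
mu*log(mu) = 0.17*log(0.17) = -0.301233.
(1-mu)*log(1-mu) = 0.83*log(0.83) = -0.154654.
A* = -0.301233 + -0.154654 = -0.4559

-0.4559


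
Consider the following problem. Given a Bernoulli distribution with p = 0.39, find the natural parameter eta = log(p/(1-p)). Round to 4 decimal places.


Natural parameter for Bernoulli: eta = log(p/(1-p)).
p = 0.39, 1-p = 0.61.
p/(1-p) = 0.639344.
eta = log(0.639344) = -0.4473

-0.4473


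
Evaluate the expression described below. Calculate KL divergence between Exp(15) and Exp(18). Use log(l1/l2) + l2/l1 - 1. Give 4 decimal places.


KL divergence for exponential family:
KL = log(l1/l2) + l2/l1 - 1.
log(15/18) = -0.182322.
18/15 = 1.2.
KL = -0.182322 + 1.2 - 1 = 0.0177

0.0177


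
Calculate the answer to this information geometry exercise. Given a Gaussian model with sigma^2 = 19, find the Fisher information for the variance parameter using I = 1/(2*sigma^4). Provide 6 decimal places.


Fisher information for variance: I(sigma^2) = 1/(2*sigma^4).
sigma^2 = 19, so sigma^4 = 361.
I = 1/(2*361) = 1/722 = 0.001385

0.001385


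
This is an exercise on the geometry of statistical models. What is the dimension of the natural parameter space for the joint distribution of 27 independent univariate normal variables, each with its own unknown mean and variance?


Exponential family dimension calculation:
Each univariate normal has two natural parameters (mu/sigma^2 and -1/(2 sigma^2)).
With 27 independent components, dim = 2 * 27 = 54.

54


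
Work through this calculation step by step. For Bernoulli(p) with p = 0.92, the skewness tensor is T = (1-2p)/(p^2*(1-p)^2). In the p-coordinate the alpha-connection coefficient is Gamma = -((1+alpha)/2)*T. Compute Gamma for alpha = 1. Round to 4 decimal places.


Skewness (Amari-Chentsov) tensor: T = (1-2p)/(p^2*(1-p)^2).
p = 0.92, 1-2p = -0.84, p^2 = 0.8464, (1-p)^2 = 0.0064.
T = -0.84/(0.8464 * 0.0064) = -155.068526.
In the p-coordinate, Gamma^(alpha) = Gamma^(0) - (alpha/2)*T with Gamma^(0) = (1/2)*g'(p) = -T/2,
so Gamma^(alpha) = -((1+alpha)/2)*T.
alpha = 1, -(1+alpha)/2 = -1.0.
Gamma = -1.0 * -155.068526 = 155.0685

155.0685


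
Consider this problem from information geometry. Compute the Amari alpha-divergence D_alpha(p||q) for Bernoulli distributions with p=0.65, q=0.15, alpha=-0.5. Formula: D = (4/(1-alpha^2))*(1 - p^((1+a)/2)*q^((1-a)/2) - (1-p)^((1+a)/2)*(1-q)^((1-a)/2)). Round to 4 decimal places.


Amari alpha-divergence:
D = (4/(1-alpha^2))*(1 - p^((1+a)/2)*q^((1-a)/2) - (1-p)^((1+a)/2)*(1-q)^((1-a)/2)).
alpha = -0.5, p = 0.65, q = 0.15.
e1 = (1+alpha)/2 = 0.25, e2 = (1-alpha)/2 = 0.75.
t1 = p^e1 * q^e2 = 0.65^0.25 * 0.15^0.75 = 0.21642.
t2 = (1-p)^e1 * (1-q)^e2 = 0.35^0.25 * 0.85^0.75 = 0.680897.
4/(1-alpha^2) = 5.333333.
D = 5.333333*(1 - 0.21642 - 0.680897) = 0.5476

0.5476
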